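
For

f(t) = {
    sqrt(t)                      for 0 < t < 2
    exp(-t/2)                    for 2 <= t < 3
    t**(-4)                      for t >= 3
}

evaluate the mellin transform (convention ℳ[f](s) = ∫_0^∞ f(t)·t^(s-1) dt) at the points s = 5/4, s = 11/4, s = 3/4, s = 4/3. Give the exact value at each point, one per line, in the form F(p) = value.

linearity at 2, 3 turns ℳ[f](s) into 3 summed integrals
on [0, 2): add ∫ sqrt(t)·t^(s-1) dt
piece [2, 3): integrate exp(-t/2) against the kernel
segment [3, ∞) carries t**(-4); integrate it

F(5/4) = -2*2**(1/4)*uppergamma(5/4, 3/2) + 4*3**(1/4)/297 + 2*2**(1/4)*uppergamma(5/4, 1) + 8*2**(3/4)/7
F(11/4) = -4*2**(3/4)*uppergamma(11/4, 3/2) + 4*3**(3/4)/45 + 32*2**(1/4)/13 + 4*2**(3/4)*uppergamma(11/4, 1)
F(3/4) = -2**(3/4)*uppergamma(3/4, 3/2) + 4*3**(3/4)/1053 + 2**(3/4)*uppergamma(3/4, 1) + 8*2**(1/4)/5
F(4/3) = -2*2**(1/3)*uppergamma(4/3, 3/2) + 3**(1/3)/72 + 2*2**(1/3)*uppergamma(4/3, 1) + 12*2**(5/6)/11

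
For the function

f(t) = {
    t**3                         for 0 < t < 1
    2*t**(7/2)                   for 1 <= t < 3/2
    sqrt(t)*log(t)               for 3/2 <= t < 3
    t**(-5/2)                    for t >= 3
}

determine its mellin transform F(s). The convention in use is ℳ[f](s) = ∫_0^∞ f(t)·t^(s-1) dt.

remove the shared t-power first: t**(5/2) on [0, 1); 2*t**3 on [1, 3/2); log(t) on [3/2, 3); …
back out the shared t-power: t**(3/2) on [0, 1); 2*t**2 on [1, 3/2); log(t)/t on [3/2, 3); …
summing 4 kernel integrals split by 1, 3/2, 3 yields ℳ[f](s)
segment [0, 1) carries t**3; integrate it
on [1, 3/2) integrate f = 2*t**(7/2) against the kernel
on [3/2, 3) integrate f = sqrt(t)*log(t) against the kernel
segment [3, ∞) carries t**(-5/2); integrate it

2**(-s - 3/2)*(324*2**(s + 3/2)*(s - 5/2)*(s + 7/2)*(-2*s + (s + 3/2)**2 - 2) - 324*2**(s + 3/2)*(s - 5/2)*(2*s + 6)*(-2*s + (s + 3/2)**2 - 2) - 108*3**(s + 3/2)*(s - 5/2)*(s + 3/2)*(s + 7/2)*(2*s + 6)*log(3) + 108*3**(s + 3/2)*(s - 5/2)*(s + 3/2)*(s + 7/2)*(2*s + 6)*log(2) - 108*3**(s + 3/2)*(s - 5/2)*(s + 7/2)*(2*s + 6)*log(2) + 108*3**(s + 3/2)*(s - 5/2)*(s + 7/2)*(2*s + 6) + 108*3**(s + 3/2)*(s - 5/2)*(s + 7/2)*(2*s + 6)*log(3) + 729*3**(s + 3/2)*(s - 5/2)*(2*s + 6)*(-2*s + (s + 3/2)**2 - 2) + 54*6**(s + 3/2)*(s - 5/2)*(s + 3/2)*(s + 7/2)*(2*s + 6)*log(3) - 54*6**(s + 3/2)*(s - 5/2)*(s + 7/2)*(2*s + 6)*log(3) - 54*6**(s + 3/2)*(s - 5/2)*(s + 7/2)*(2*s + 6) - 2*6**(s + 3/2)*(s + 7/2)*(2*s + 6)*(-2*s + (s + 3/2)**2 - 2))/(162*(s - 5/2)*(s + 7/2)*(2*s + 6)*(-2*s + (s + 3/2)**2 - 2))
  -3 < Re(s) < 5/2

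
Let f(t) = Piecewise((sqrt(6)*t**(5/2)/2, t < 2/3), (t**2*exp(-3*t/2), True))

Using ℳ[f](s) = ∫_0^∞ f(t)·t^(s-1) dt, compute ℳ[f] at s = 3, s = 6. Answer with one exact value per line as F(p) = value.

F(3) = 64/2673 + 2080*exp(-1)/243
F(6) = 512/111537 + 3507200*exp(-1)/6561

undo the shared t-power: sqrt(6)*sqrt(t)/2 on [0, 2/3); exp(-3*t/2) on [2/3, ∞)
the common scale on t comes off first: sqrt(2)*sqrt(t)/2 on [0, 2); exp(-t/2) on [2, ∞)
the common scale on t comes off first: sqrt(t) on [0, 1); exp(-t) on [1, ∞)
slice at 2/3, transform all 2 pieces, and sum them
the [0, 2/3) slice contributes ∫ sqrt(6)*t**(5/2)/2·t^(s-1) dt
for t in [2/3, ∞): the term is ∫ t**2*exp(-3*t/2)·t^(s-1)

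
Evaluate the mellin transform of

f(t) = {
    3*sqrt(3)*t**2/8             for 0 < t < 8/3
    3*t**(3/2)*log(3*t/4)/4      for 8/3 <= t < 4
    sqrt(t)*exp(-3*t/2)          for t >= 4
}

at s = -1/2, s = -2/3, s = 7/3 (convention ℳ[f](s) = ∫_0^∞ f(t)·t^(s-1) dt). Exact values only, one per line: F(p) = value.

remove the shared t-power first: 3*sqrt(3)*t**(3/2)/8 on [0, 8/3); 3*t*log(3*t/4)/4 on [8/3, 4); exp(-3*t/2) on [4, ∞)
peel off the common scale on t: sqrt(2)*t**(3/2)/4 on [0, 4); t*log(t/2)/2 on [4, 6); exp(-t) on [6, ∞)
undo the common scale on t: t**(3/2) on [0, 2); t*log(t) on [2, 3); exp(-2*t) on [3, ∞)
linearity at 8/3, 4 turns ℳ[f](s) into 3 summed integrals
the [0, 8/3) slice contributes ∫ 3*sqrt(3)*t**2/8·t^(s-1) dt
on [8/3, 4): add ∫ 3*t**(3/2)*log(3*t/4)/4·t^(s-1) dt
the [4, ∞) slice contributes ∫ sqrt(t)*exp(-3*t/2)·t^(s-1) dt

F(-1/2) = -1 - Ei(-6) + 4*sqrt(2)/3 + log(27/4)
F(-2/3) = -54*2**(2/3)/25 - 6*sqrt(2)*3**(1/6)*log(2)/5 + 2**(5/6)*3**(1/6)*uppergamma(-1/6, 6)/2 + 3*3**(1/6)/2 + 36*sqrt(2)*3**(1/6)/25 + 9*2**(2/3)*log(3)/5
F(7/3) = -3456*2**(2/3)/529 - 1024*sqrt(2)*3**(1/6)*log(2)/207 + 4*2**(5/6)*3**(1/6)*uppergamma(17/6, 6)/27 + 2048*sqrt(2)*3**(1/6)/1587 + 1024*3**(1/6)/117 + 576*2**(2/3)*log(3)/23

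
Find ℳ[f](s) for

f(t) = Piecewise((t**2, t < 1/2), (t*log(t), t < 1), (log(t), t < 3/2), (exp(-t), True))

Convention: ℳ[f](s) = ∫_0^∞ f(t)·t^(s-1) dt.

(4*2**s*s**2*(s + 2)*(s**2 + 2*s + 1)*uppergamma(s, 3/2) - 4*2**s*s**2*(s + 2) + 4*2**s*(s + 2)*(s**2 + 2*s + 1) + 3**s*s*(s + 2)*(-4*log(2) + 4*log(3))*(s**2 + 2*s + 1) - 4*3**s*(s + 2)*(s**2 + 2*s + 1) + s**3*(s + 2)*log(4) + s**2*(s + 2)*log(4) + 2*s**2*(s + 2) + s**2*(s**2 + 2*s + 1))/(4*2**s*s**2*(s + 2)*(s**2 + 2*s + 1))
  Re(s) > -2

along the cuts 1/2, 1, 3/2, ℳ[f](s) splits into 4 integrals
[0, 1/2) adds the kernel integral of t**2
on [1/2, 1) integrate f = t*log(t) against the kernel
for t in [1, 3/2): the term is ∫ log(t)·t^(s-1)
for t in [3/2, ∞): the term is ∫ exp(-t)·t^(s-1)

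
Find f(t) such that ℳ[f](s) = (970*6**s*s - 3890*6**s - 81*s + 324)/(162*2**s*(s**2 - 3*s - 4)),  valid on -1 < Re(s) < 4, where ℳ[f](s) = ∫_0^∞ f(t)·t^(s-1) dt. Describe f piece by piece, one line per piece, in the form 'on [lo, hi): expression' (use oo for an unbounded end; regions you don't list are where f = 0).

on [0, 1/2): t
on [1/2, 3): 2*t
on [3, oo): t**(-4)

f breaks at 1/2, 3 into 3 integrals to sum
for t in [0, 1/2): the term is ∫ t·t^(s-1)
piece [1/2, 3): integrate 2*t against the kernel
segment 3 to ∞ holds t**(-4); add its integral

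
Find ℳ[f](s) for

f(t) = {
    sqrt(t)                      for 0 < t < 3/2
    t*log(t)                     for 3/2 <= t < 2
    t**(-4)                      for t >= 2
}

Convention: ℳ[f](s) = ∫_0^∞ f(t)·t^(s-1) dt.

(-32*2**(2*s)*(s - 4)*(2*s + 1) + 3**s*s*(s - 4)*(2*s + 1)*(-24*log(3) + 24*log(2)) + 3**s*(s - 4)*(2*s + 1)*(-24*log(3) + 24*log(2)) + 24*3**s*(s - 4)*(2*s + 1) + 16*3**s*sqrt(6)*(s - 4)*(s**2 + 2*s + 1) + 32*4**s*s*(s - 4)*(2*s + 1)*log(2) + 32*4**s*(s - 4)*(2*s + 1)*log(2) - 4**s*(2*s + 1)*(s**2 + 2*s + 1))/(16*2**s*(s - 4)*(2*s + 1)*(s**2 + 2*s + 1))
  -1/2 < Re(s) < 4

the 3 pieces separated at 3/2, 2 each add one integral
segment [0, 3/2) carries sqrt(t); integrate it
on [3/2, 2): add ∫ t*log(t)·t^(s-1) dt
the [2, ∞) slice contributes ∫ t**(-4)·t^(s-1) dt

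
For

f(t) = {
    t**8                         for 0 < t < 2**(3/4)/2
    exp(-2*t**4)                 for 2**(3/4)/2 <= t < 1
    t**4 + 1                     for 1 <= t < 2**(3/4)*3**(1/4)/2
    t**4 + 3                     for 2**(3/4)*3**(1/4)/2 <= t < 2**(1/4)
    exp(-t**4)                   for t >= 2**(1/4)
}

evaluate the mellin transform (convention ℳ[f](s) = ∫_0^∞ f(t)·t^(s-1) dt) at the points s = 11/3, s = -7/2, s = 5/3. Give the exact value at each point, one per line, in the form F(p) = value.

reversing the power substitution: t**4 on [0, sqrt(2)/2); exp(-2*t**2) on [sqrt(2)/2, 1); t**2 + 1 on [1, sqrt(6)/2); …
peel off the power substitution: t**2 on [0, 1/2); exp(-2*t) on [1/2, 1); t + 1 on [1, 3/2); …
linearity at 2**(3/4)/2, 1, 2**(3/4)*3**(1/4)/2, 2**(1/4) turns ℳ[f](s) into 5 summed integrals
the [0, 2**(3/4)/2) slice contributes ∫ t**8·t^(s-1) dt
the [2**(3/4)/2, 1) slice contributes ∫ exp(-2*t**4)·t^(s-1) dt
piece [1, 2**(3/4)*3**(1/4)/2): integrate (t**4 + 1) against the kernel
piece [2**(3/4)*3**(1/4)/2, 2**(1/4)): integrate (t**4 + 3) against the kernel
segment [2**(1/4), ∞) carries exp(-t**4); integrate it

F(11/3) = 2**(1/12)*(-19320*3**(11/12) - 14280*2**(11/12) - 8855*uppergamma(11/12, 2) + 759 + 8855*2**(11/12)*uppergamma(11/12, 2) + 8855*uppergamma(11/12, 1) + 76440*2**(5/6))/70840
F(-7/2) = 2**(7/8)*(-432*2**(1/8) - 126*uppergamma(-7/8, 2) + 63*2**(1/8)*uppergamma(-7/8, 2) + 126*uppergamma(-7/8, 1) + 28 + 96*3**(1/8) + 396*2**(1/4))/504
F(5/3) = 2**(7/12)*(-11832*3**(5/12) - 7656*2**(5/12) - 2465*uppergamma(5/12, 2) + 2465*2**(5/12)*uppergamma(5/12, 2) + 255 + 2465*uppergamma(5/12, 1) + 21228*2**(5/6))/19720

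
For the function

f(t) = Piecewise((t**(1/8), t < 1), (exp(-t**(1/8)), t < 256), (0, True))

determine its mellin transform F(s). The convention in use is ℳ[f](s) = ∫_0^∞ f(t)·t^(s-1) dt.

peel off the power substitution: t**(1/4) on [0, 1); exp(-t**(1/4)) on [1, 16)
back out the power substitution: sqrt(t) on [0, 1); exp(-sqrt(t)) on [1, 4)
back out the power substitution: t on [0, 1); exp(-t) on [1, 2)
f breaks at 1 into 2 integrals to sum
on [0, 1) integrate f = t**(1/8) against the kernel
segment [1, 256) carries exp(-t**(1/8)); integrate it

8*((8*s + 1)*uppergamma(8*s, 1) - (8*s + 1)*uppergamma(8*s, 2) + 1)/(8*s + 1)
  Re(s) > -1/8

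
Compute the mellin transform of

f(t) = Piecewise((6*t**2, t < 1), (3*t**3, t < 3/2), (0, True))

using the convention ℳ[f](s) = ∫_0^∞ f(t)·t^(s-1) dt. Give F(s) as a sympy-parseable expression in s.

integrate the 2 segments split at 1, then add the results
the [0, 1) slice contributes ∫ 6*t**2·t^(s-1) dt
the [1, 3/2) slice contributes ∫ 3*t**3·t^(s-1) dt

3*((3/2)**(s + 3)*(s + 2) + s + 4)/((s + 2)*(s + 3))
  Re(s) > -2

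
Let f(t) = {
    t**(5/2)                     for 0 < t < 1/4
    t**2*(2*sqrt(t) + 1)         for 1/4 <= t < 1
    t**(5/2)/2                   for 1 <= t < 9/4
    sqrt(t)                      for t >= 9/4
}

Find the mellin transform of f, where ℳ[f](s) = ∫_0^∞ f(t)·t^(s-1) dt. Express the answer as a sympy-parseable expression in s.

(320*2**(2*s)*s**2 + 864*2**(2*s)*s + 352*2**(2*s) + 294*3**(2*s)*s**2 + 351*3**(2*s)*s - 474*3**(2*s) - 12*s**2 - 34*s - 14)/(32*2**(2*s)*(4*s**3 + 20*s**2 + 29*s + 10))
  -5/2 < Re(s) < -1/2

remove the shared t-power first: sqrt(t) on [0, 1/4); 2*sqrt(t) + 1 on [1/4, 1); sqrt(t)/2 on [1, 9/4); …
the power substitution comes off first: t on [0, 1/2); 2*t + 1 on [1/2, 1); t/2 on [1, 3/2); …
breakpoints 1/4, 1, 9/4: one integral from each of the 4 segments
segment [0, 1/4) carries t**(5/2); integrate it
∫ t**2*(2*sqrt(t) + 1)·t^(s-1) over [1/4, 1)
piece [1, 9/4): integrate t**(5/2)/2 against the kernel
segment [9/4, ∞) carries sqrt(t); integrate it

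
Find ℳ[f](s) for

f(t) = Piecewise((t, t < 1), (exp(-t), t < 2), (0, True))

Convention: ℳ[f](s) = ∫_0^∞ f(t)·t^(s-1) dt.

f breaks at 1 into 2 integrals to sum
over [0, 1), the kernel integral of t enters the sum
on [1, 2): add ∫ exp(-t)·t^(s-1) dt

((s + 1)*uppergamma(s, 1) - (s + 1)*uppergamma(s, 2) + 1)/(s + 1)
  Re(s) > -1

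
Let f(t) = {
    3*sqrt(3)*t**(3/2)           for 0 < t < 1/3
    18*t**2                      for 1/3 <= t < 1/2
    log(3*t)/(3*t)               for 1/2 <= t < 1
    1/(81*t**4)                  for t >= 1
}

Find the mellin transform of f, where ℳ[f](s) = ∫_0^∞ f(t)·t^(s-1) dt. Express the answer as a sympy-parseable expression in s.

(324*2**s*(s - 4)*(s + 2)*(s**2 - 2*s + 1) - 324*2**s*(s - 4)*(2*s + 3)*(s**2 - 2*s + 1) - 108*3**s*s*(s - 4)*(s + 2)*(2*s + 3)*log(3) + 108*3**s*s*(s - 4)*(s + 2)*(2*s + 3)*log(2) - 108*3**s*(s - 4)*(s + 2)*(2*s + 3)*log(2) + 108*3**s*(s - 4)*(s + 2)*(2*s + 3) + 108*3**s*(s - 4)*(s + 2)*(2*s + 3)*log(3) + 729*3**s*(s - 4)*(2*s + 3)*(s**2 - 2*s + 1) + 54*6**s*s*(s - 4)*(s + 2)*(2*s + 3)*log(3) - 54*6**s*(s - 4)*(s + 2)*(2*s + 3)*log(3) - 54*6**s*(s - 4)*(s + 2)*(2*s + 3) - 2*6**s*(s + 2)*(2*s + 3)*(s**2 - 2*s + 1))/(162*6**s*(s - 4)*(s + 2)*(2*s + 3)*(s**2 - 2*s + 1))
  -3/2 < Re(s) < 4

back out the common scale on t: t**(3/2) on [0, 1); 2*t**2 on [1, 3/2); log(t)/t on [3/2, 3); …
split f at 1/3, 1/2, 1: ℳ[f](s) collects 4 kernel integrals
segment [0, 1/3) carries 3*sqrt(3)*t**(3/2); integrate it
for t in [1/3, 1/2): the term is ∫ 18*t**2·t^(s-1)
segment [1/2, 1) carries log(3*t)/(3*t); integrate it
over [1, ∞), the kernel integral of 1/(81*t**4) enters the sum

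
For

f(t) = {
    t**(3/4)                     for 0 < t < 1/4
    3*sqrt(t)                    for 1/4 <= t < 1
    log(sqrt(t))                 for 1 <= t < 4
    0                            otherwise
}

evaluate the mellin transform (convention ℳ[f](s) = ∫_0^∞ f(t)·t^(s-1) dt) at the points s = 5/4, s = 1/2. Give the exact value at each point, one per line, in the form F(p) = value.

back out the power substitution: t**(3/2) on [0, 1/2); 3*t on [1/2, 1); log(t) on [1, 2)
cuts at 1/4, 1: linearity sums the 3 kernel integrals
segment 0 to 1/4 holds t**(3/4); add its integral
[1/4, 1) adds the kernel integral of 3*sqrt(t)
the [1, 4) slice contributes ∫ log(sqrt(t))·t^(s-1) dt

F(5/4) = sqrt(2)*(-15536 + 11567*sqrt(2) + 35840*log(2))/11200
F(1/2) = sqrt(2)/10 + 1/4 + 4*log(2)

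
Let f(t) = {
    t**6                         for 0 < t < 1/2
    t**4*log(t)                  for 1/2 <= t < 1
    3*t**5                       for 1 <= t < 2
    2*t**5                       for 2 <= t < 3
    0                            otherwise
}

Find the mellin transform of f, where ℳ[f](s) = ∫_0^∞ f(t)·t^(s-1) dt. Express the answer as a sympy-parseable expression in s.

(2048*2**(2*s)*(s + 6)*(2*s - (s + 5)**2 + 9) + 64*2**s*(s + 5)*(s + 6) - 192*2**s*(s + 6)*(2*s - (s + 5)**2 + 9) + 31104*6**s*(s + 6)*(2*s - (s + 5)**2 + 9) - 4*(s + 5)**2*(s + 6)*log(2) - 4*(s + 5)*(s + 6) + 4*(s + 5)*(s + 6)*log(2) + (s + 5)*(2*s - (s + 5)**2 + 9))/(64*2**s*(s + 5)*(s + 6)*(2*s - (s + 5)**2 + 9))
  Re(s) > -6

the shared t-power comes off first: t**4 on [0, 1/2); t**2*log(t) on [1/2, 1); 3*t**3 on [1, 2); …
invert the shared t-power to get t**2 on [0, 1/2); log(t) on [1/2, 1); 3*t on [1, 2); …
remove the shared t-power first: t on [0, 1/2); log(t)/t on [1/2, 1); 3 on [1, 2); …
treat the 4 regions marked off by 1/2, 1, 2 separately and sum
on [0, 1/2) integrate f = t**6 against the kernel
on [1/2, 1) integrate f = t**4*log(t) against the kernel
the [1, 2) slice contributes ∫ 3*t**5·t^(s-1) dt
on [2, 3) integrate f = 2*t**5 against the kernel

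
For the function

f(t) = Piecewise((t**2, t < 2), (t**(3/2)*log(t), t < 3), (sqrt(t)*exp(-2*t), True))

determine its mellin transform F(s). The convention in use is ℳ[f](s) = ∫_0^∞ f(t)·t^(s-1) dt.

6**(1/2 - s)*(-4*12**(s + 1/2)*(s + 2)*(2*s + 1)*log(2) - 8*12**(s + 1/2)*(s + 2)*log(2) + 8*12**(s + 1/2)*(s + 2) + 2*12**(s + 1/2)*sqrt(2)*(8*s + (2*s + 1)**2 + 8) + 6*18**(s + 1/2)*(s + 2)*(2*s + 1)*log(3) - 12*18**(s + 1/2)*(s + 2) + 12*18**(s + 1/2)*(s + 2)*log(3) + 3**(s + 1/2)*(s + 2)*(8*s + (2*s + 1)**2 + 8)*uppergamma(s + 1/2, 6))/(6*(s + 2)*(8*s + (2*s + 1)**2 + 8))
  Re(s) > -2

the shared t-power comes off first: t**(3/2) on [0, 2); t*log(t) on [2, 3); exp(-2*t) on [3, ∞)
along the cuts 2, 3, ℳ[f](s) splits into 3 integrals
∫ t**2·t^(s-1) over [0, 2)
[2, 3) adds the kernel integral of t**(3/2)*log(t)
[3, ∞) adds the kernel integral of sqrt(t)*exp(-2*t)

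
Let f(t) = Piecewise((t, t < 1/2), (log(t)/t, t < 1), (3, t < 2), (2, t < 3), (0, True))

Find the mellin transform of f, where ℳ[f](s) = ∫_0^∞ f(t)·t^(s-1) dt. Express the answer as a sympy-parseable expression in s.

along the cuts 1/2, 1, 2, ℳ[f](s) splits into 4 integrals
between 0 and 1/2 the integrand is t·t^(s-1)
for t in [1/2, 1): the term is ∫ log(t)/t·t^(s-1)
on [1, 2) integrate f = 3 against the kernel
piece [2, 3): integrate 2 against the kernel

(2*2**(2*s)*(s + 1)*(s**2 - 2*s + 1) - 2*2**s*s*(s + 1) - 6*2**s*(s + 1)*(s**2 - 2*s + 1) + 4*6**s*(s + 1)*(s**2 - 2*s + 1) + 4*s**2*(s + 1)*log(2) - 4*s*(s + 1)*log(2) + 4*s*(s + 1) + s*(s**2 - 2*s + 1))/(2*2**s*s*(s + 1)*(s**2 - 2*s + 1))
  Re(s) > -1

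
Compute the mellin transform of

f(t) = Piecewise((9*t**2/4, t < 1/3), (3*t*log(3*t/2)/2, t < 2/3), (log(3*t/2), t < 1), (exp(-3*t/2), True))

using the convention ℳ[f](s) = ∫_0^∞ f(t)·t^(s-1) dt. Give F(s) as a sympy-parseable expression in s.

(4*2**s*s**2*(s + 2)*(s**2 + 2*s + 1)*uppergamma(s, 3/2) - 4*2**s*s**2*(s + 2) + 4*2**s*(s + 2)*(s**2 + 2*s + 1) + 3**s*s*(s + 2)*(-4*log(2) + 4*log(3))*(s**2 + 2*s + 1) - 4*3**s*(s + 2)*(s**2 + 2*s + 1) + s**3*(s + 2)*log(4) + s**2*(s + 2)*log(4) + 2*s**2*(s + 2) + s**2*(s**2 + 2*s + 1))/(4*3**s*s**2*(s + 2)*(s**2 + 2*s + 1))
  Re(s) > -2

peel off the common scale on t: t**2 on [0, 1/2); t*log(t) on [1/2, 1); log(t) on [1, 3/2); …
decompose at 1/3, 2/3, 1; ℳ[f](s) sums the 4 pieces' integrals
[0, 1/3) adds the kernel integral of 9*t**2/4
for t in [1/3, 2/3): the term is ∫ 3*t*log(3*t/2)/2·t^(s-1)
over [2/3, 1), the kernel integral of log(3*t/2) enters the sum
segment 1 to ∞ holds exp(-3*t/2); add its integral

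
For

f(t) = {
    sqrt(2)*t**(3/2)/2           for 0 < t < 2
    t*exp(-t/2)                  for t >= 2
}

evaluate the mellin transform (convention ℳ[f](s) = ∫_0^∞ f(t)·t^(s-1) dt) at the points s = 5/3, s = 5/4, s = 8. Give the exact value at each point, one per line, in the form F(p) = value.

F(5/3) = 2**(2/3)*(24/19 + 4*uppergamma(8/3, 1))
F(5/4) = 2**(1/4)*(16/11 + 4*uppergamma(9/4, 1))
F(8) = 1024/19 + 56115712*exp(-1)

peel off the shared t-power: sqrt(2)*sqrt(t)/2 on [0, 2); exp(-t/2) on [2, ∞)
back out the common scale on t: sqrt(t) on [0, 1); exp(-t) on [1, ∞)
slice at 2, transform all 2 pieces, and sum them
between 0 and 2 the integrand is sqrt(2)*t**(3/2)/2·t^(s-1)
over [2, ∞), the kernel integral of t*exp(-t/2) enters the sum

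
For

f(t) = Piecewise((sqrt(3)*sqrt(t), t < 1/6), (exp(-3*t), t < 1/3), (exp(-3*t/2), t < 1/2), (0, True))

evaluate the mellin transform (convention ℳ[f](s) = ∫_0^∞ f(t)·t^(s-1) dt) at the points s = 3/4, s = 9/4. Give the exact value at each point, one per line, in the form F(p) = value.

F(3/4) = 3**(1/4)*(-5*2**(3/4)*uppergamma(3/4, 3/4) - 5*uppergamma(3/4, 1) + 2**(3/4) + 5*uppergamma(3/4, 1/2) + 5*2**(3/4)*uppergamma(3/4, 1/2))/15
F(9/4) = 3**(3/4)*(-88*2**(1/4)*uppergamma(9/4, 3/4) - 22*uppergamma(9/4, 1) + 2**(1/4) + 22*uppergamma(9/4, 1/2) + 88*2**(1/4)*uppergamma(9/4, 1/2))/594

back out the common scale on t: sqrt(2)*sqrt(t) on [0, 1/4); exp(-2*t) on [1/4, 1/2); exp(-t) on [1/2, 3/4)
the common scale on t comes off first: sqrt(t) on [0, 1/2); exp(-t) on [1/2, 1); exp(-t/2) on [1, 3/2)
along the cuts 1/6, 1/3, ℳ[f](s) splits into 3 integrals
on [0, 1/6): add ∫ sqrt(3)*sqrt(t)·t^(s-1) dt
for t in [1/6, 1/3): the term is ∫ exp(-3*t)·t^(s-1)
the [1/3, 1/2) slice contributes ∫ exp(-3*t/2)·t^(s-1) dt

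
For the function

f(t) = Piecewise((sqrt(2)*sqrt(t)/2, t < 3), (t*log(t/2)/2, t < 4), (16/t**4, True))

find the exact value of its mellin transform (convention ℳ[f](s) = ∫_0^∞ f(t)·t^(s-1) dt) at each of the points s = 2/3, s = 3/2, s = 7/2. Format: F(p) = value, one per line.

back out the common scale on t: sqrt(t) on [0, 3/2); t*log(t) on [3/2, 2); t**(-4) on [2, ∞)
decompose at 3, 4; ℳ[f](s) sums the 3 pieces' integrals
segment [0, 3) carries sqrt(2)*sqrt(t)/2; integrate it
piece [3, 4): integrate t*log(t/2)/2 against the kernel
segment [4, ∞) carries 16/t**4; integrate it

F(2/3) = -9*3**(2/3)*log(3)/10 - 561*2**(1/3)/400 + 27*3**(2/3)/50 + 9*3**(2/3)*log(2)/10 + 12*2**(1/3)*log(2)/5 + 9*sqrt(2)*3**(1/6)/7
F(3/2) = -9*sqrt(3)*log(3)/5 - 59/25 + 18*sqrt(3)/25 + 9*sqrt(3)*log(2)/5 + 9*sqrt(2)/4 + 32*log(2)/5
F(7/2) = 272/81 + 2*sqrt(3) + 81*sqrt(2)/8 + log(2**(9*sqrt(3) + 512/9)/3**(9*sqrt(3)))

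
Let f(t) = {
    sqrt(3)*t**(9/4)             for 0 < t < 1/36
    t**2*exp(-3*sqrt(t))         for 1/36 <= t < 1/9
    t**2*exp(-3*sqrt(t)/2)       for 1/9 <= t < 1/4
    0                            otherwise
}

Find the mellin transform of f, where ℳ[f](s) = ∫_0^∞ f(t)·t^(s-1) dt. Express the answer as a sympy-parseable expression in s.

the shared t-power comes off first: sqrt(3)*t**(1/4) on [0, 1/36); exp(-3*sqrt(t)) on [1/36, 1/9); exp(-3*sqrt(t)/2) on [1/9, 1/4)
peel off the power substitution: sqrt(3)*sqrt(t) on [0, 1/6); exp(-3*t) on [1/6, 1/3); exp(-3*t/2) on [1/3, 1/2)
strip the common scale on t: sqrt(t) on [0, 1/2); exp(-t) on [1/2, 1); exp(-t/2) on [1, 3/2)
cuts at 1/36, 1/9: linearity sums the 3 kernel integrals
on [0, 1/36) integrate f = sqrt(3)*t**(9/4) against the kernel
on [1/36, 1/9): add ∫ t**2*exp(-3*sqrt(t))·t^(s-1) dt
the [1/9, 1/4) slice contributes ∫ t**2*exp(-3*sqrt(t)/2)·t^(s-1) dt

(256*2**(4*s)*(4*s + 9)*uppergamma(2*s + 4, 1/2) - 256*2**(4*s)*(4*s + 9)*uppergamma(2*s + 4, 3/4) + 16*2**(2*s)*(4*s + 9)*uppergamma(2*s + 4, 1/2) - 16*2**(2*s)*(4*s + 9)*uppergamma(2*s + 4, 1) + sqrt(2))/(648*6**(2*s)*(4*s + 9))
  Re(s) > -9/4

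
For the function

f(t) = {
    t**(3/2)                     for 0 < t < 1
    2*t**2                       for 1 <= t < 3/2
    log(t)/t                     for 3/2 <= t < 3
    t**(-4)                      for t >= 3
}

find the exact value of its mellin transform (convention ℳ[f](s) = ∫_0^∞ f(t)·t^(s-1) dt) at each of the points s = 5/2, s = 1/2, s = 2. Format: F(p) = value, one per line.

split f at 1, 3/2, 3: ℳ[f](s) collects 4 kernel integrals
∫ t**(3/2)·t^(s-1) over [0, 1)
∫ over [1, 3/2) of 2*t**2·t^(s-1) joins the sum
piece [3/2, 3): integrate log(t)/t against the kernel
∫ over [3, ∞) of t**(-4)·t^(s-1) joins the sum

F(5/2) = -34*sqrt(3)/27 - 7/36 + log(2**(sqrt(6)/2)*3**(-sqrt(6)/2 + 2*sqrt(3))) + 35*sqrt(6)/24
F(1/2) = -754*sqrt(3)/567 - 2*sqrt(3)*log(3)/3 - 2*sqrt(6)*log(2)/3 - 3/10 + 2*sqrt(6)*log(3)/3 + 67*sqrt(6)/30
F(2) = 1759/2016 + 3*log(2)/2 + 3*log(3)/2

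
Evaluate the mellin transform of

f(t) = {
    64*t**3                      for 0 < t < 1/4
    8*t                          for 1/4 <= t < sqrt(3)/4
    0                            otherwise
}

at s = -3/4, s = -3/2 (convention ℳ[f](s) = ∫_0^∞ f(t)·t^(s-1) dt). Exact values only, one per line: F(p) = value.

F(-3/4) = sqrt(2)*(-136/9 + 16*3**(1/8))
F(-3/2) = 112/3 - 32*3**(3/4)/3

invert the common scale on t to get 8*t**3 on [0, 1/2); 4*t on [1/2, sqrt(3)/2)
back out the common scale on t: t**3 on [0, 1); 2*t on [1, sqrt(3))
the power substitution comes off first: t**(3/2) on [0, 1); 2*sqrt(t) on [1, 3)
summing 2 kernel integrals split by 1/4 yields ℳ[f](s)
on [0, 1/4) integrate f = 64*t**3 against the kernel
[1/4, sqrt(3)/4) adds the kernel integral of 8*t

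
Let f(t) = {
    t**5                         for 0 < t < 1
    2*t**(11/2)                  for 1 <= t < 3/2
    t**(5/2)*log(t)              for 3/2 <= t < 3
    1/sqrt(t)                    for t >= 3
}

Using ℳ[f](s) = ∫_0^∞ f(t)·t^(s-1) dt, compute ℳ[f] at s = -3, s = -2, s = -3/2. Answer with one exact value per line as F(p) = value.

strip the shared t-power: t**(9/2) on [0, 1); 2*t**5 on [1, 3/2); t**2*log(t) on [3/2, 3); …
strip the shared t-power: t**(7/2) on [0, 1); 2*t**4 on [1, 3/2); t*log(t) on [3/2, 3); …
the shared t-power comes off first: t**(3/2) on [0, 1); 2*t**2 on [1, 3/2); log(t)/t on [3/2, 3); …
f breaks at 1, 3/2, 3 into 4 integrals to sum
between 0 and 1 the integrand is t**5·t^(s-1)
between 1 and 3/2 the integrand is 2*t**(11/2)·t^(s-1)
∫ t**(5/2)*log(t)·t^(s-1) over [3/2, 3)
the [3, ∞) slice contributes ∫ 1/sqrt(t)·t^(s-1) dt

F(-3) = -754*sqrt(3)/567 - 2*sqrt(3)*log(3)/3 - 2*sqrt(6)*log(2)/3 - 3/10 + 2*sqrt(6)*log(3)/3 + 67*sqrt(6)/30
F(-2) = -538*sqrt(3)/135 - 5/21 + log(2**(sqrt(6))*3**(-sqrt(6) + 2*sqrt(3))) + 83*sqrt(6)/28
F(-3/2) = 1759/2016 + 3*log(2)/2 + 3*log(3)/2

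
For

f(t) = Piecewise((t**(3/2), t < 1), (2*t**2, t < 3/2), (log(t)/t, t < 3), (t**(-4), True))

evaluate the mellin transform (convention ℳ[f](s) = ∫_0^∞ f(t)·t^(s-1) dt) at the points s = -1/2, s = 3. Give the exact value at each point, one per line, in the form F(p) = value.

F(-1/2) = -1/3 - 4*sqrt(6)*log(2)/27 - 2*sqrt(3)*log(3)/27 - 106*sqrt(3)/2187 + 4*sqrt(6)*log(3)/27 + 89*sqrt(6)/81
F(3) = 9*log(2)/8 + 271/180 + 27*log(3)/8

decompose at 1, 3/2, 3; ℳ[f](s) sums the 4 pieces' integrals
over [0, 1), the kernel integral of t**(3/2) enters the sum
∫ over [1, 3/2) of 2*t**2·t^(s-1) joins the sum
[3/2, 3) adds the kernel integral of log(t)/t
on [3, ∞): add ∫ t**(-4)·t^(s-1) dt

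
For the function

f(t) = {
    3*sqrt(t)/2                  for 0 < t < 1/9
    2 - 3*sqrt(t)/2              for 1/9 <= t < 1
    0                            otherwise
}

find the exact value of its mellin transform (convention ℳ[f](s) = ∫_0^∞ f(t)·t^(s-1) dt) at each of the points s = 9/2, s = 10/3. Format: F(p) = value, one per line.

strip the power substitution: 3*t/2 on [0, 1/3); 2 - 3*t/2 on [1/3, 1)
back out the common scale on t: t on [0, 1/2); 2 - t on [1/2, 3/2)
breakpoints 1/9: one integral from each of the 2 segments
on [0, 1/9) integrate f = 3*sqrt(t)/2 against the kernel
on [1/9, 1): add ∫ (2 - 3*sqrt(t)/2)·t^(s-1) dt

F(9/2) = 255857/1771470
F(10/3) = 24/115 - 13*3**(1/3)/83835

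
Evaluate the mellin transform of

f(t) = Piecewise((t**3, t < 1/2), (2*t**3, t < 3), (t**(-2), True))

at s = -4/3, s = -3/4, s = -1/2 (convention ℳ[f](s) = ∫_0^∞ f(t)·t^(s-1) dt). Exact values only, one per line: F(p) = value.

F(-4/3) = 2**(1/3)*(-81 + 973*6**(2/3))/540
F(-3/4) = 2**(3/4)*(-33 + 2380*6**(1/4))/594
F(-1/2) = sqrt(2)*(-27 + 1948*sqrt(6))/540

invert the shared t-power to get t on [0, 1/2); 2*t on [1/2, 3); t**(-4) on [3, ∞)
the 3 pieces separated at 1/2, 3 each add one integral
segment 0 to 1/2 holds t**3; add its integral
for t in [1/2, 3): the term is ∫ 2*t**3·t^(s-1)
between 3 and ∞ the integrand is t**(-2)·t^(s-1)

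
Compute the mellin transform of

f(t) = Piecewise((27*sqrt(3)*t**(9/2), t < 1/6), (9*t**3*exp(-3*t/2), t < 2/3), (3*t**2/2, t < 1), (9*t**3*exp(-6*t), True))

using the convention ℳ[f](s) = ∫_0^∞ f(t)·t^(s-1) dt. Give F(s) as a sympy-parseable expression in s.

(16*24**s*(s + 2)*(2*s + 9)*uppergamma(s + 3, 1/4) - 16*24**s*(s + 2)*(2*s + 9)*uppergamma(s + 3, 1) - 4*24**s*(2*s + 9) + 9*6**(2*s)*(2*s + 9) + 6**s*(s + 2)*(2*s + 9)*uppergamma(s + 3, 6)/4 + sqrt(2)*6**s*(s + 2)/8)/(6*6**(2*s)*(s + 2)*(2*s + 9))
  Re(s) > -9/2

undo the shared t-power: 27*sqrt(3)*t**(7/2) on [0, 1/6); 9*t**2*exp(-3*t/2) on [1/6, 2/3); 3*t/2 on [2/3, 1); …
reversing the common scale on t: t**(7/2) on [0, 1/2); t**2*exp(-t/2) on [1/2, 2); t/2 on [2, 3); …
invert the shared t-power to get t**(3/2) on [0, 1/2); exp(-t/2) on [1/2, 2); 1/(2*t) on [2, 3); …
treat the 4 regions marked off by 1/6, 2/3, 1 separately and sum
over [0, 1/6), the kernel integral of 27*sqrt(3)*t**(9/2) enters the sum
for t in [1/6, 2/3): the term is ∫ 9*t**3*exp(-3*t/2)·t^(s-1)
∫ over [2/3, 1) of 3*t**2/2·t^(s-1) joins the sum
segment 1 to ∞ holds 9*t**3*exp(-6*t); add its integral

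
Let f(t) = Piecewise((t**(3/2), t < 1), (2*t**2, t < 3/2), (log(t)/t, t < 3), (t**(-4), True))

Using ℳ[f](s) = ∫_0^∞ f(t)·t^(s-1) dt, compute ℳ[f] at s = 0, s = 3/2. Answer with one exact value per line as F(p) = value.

split f at 1, 3/2, 3: ℳ[f](s) collects 4 kernel integrals
∫ t**(3/2)·t^(s-1) over [0, 1)
between 1 and 3/2 the integrand is 2*t**2·t^(s-1)
∫ over [3/2, 3) of log(t)/t·t^(s-1) joins the sum
between 3 and ∞ the integrand is t**(-4)·t^(s-1)

F(0) = log(6**(1/3)/2) + 365/162
F(3/2) = -538*sqrt(3)/135 - 5/21 + log(2**(sqrt(6))*3**(-sqrt(6) + 2*sqrt(3))) + 83*sqrt(6)/28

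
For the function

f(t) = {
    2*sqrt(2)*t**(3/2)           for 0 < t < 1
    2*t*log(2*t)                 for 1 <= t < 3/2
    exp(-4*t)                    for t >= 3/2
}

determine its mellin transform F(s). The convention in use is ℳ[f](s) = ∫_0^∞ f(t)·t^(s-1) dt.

(-12**s*s*(2*s + 3)*log(4) - 12**s*(2*s + 3)*log(4) + 12**s*(4*s + 6) + 12**s*sqrt(2)*(4*s**2 + 8*s + 4) + 3*18**s*s*(2*s + 3)*log(3) + 18**s*(-6*s - 9) + 3*18**s*(2*s + 3)*log(3) + 3**s*(2*s + 3)*(s**2 + 2*s + 1)*uppergamma(s, 6))/(12**s*(2*s + 3)*(s**2 + 2*s + 1))
  Re(s) > -3/2

undo the common scale on t: t**(3/2) on [0, 2); t*log(t) on [2, 3); exp(-2*t) on [3, ∞)
the 3 pieces separated at 1, 3/2 each add one integral
piece [0, 1): integrate 2*sqrt(2)*t**(3/2) against the kernel
on [1, 3/2): add ∫ 2*t*log(2*t)·t^(s-1) dt
segment 3/2 to ∞ holds exp(-4*t); add its integral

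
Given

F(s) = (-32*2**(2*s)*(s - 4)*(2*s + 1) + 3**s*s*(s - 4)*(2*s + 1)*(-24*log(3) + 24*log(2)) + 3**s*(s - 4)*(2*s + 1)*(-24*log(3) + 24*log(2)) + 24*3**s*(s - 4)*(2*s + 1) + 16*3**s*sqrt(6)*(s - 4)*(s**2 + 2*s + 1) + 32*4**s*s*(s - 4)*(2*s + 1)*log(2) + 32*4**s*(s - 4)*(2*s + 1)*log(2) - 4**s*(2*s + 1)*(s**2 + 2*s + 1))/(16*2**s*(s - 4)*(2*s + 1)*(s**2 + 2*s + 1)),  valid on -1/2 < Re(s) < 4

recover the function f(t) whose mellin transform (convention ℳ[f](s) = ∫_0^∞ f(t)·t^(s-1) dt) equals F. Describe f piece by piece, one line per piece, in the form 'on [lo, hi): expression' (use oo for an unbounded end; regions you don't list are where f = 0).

slice at 3/2, 2, transform all 3 pieces, and sum them
segment [0, 3/2) carries sqrt(t); integrate it
[3/2, 2) adds the kernel integral of t*log(t)
∫ over [2, ∞) of t**(-4)·t^(s-1) joins the sum

on [0, 3/2): sqrt(t)
on [3/2, 2): t*log(t)
on [2, oo): t**(-4)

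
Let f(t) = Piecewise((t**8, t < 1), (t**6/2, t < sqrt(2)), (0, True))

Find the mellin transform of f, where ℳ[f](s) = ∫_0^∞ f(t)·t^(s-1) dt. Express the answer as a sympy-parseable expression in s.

strip the power substitution: t**4 on [0, 1); t**3/2 on [1, 2)
peel off the shared t-power: t**2 on [0, 1); t/2 on [1, 2)
strip the shared t-power: t on [0, 1); 1/2 on [1, 2)
treat the 2 regions marked off by 1 separately and sum
over [0, 1), the kernel integral of t**8 enters the sum
∫ over [1, sqrt(2)) of t**6/2·t^(s-1) joins the sum

(2**(s/2 + 3)*(s + 8) + s + 4)/(2*(s + 6)*(s + 8))
  Re(s) > -8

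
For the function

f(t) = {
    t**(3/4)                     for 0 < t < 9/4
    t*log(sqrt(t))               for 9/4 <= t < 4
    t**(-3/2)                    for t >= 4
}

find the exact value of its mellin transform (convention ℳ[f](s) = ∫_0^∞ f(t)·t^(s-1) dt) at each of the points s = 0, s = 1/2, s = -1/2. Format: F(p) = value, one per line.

invert the shared t-power to get t**(1/4) on [0, 9/4); sqrt(t)*log(sqrt(t)) on [9/4, 4); t**(-2) on [4, ∞)
peel off the power substitution: sqrt(t) on [0, 3/2); t*log(t) on [3/2, 2); t**(-4) on [2, ∞)
split f at 9/4, 4: ℳ[f](s) collects 3 kernel integrals
segment 0 to 9/4 holds t**(3/4); add its integral
between 9/4 and 4 the integrand is t*log(sqrt(t))·t^(s-1)
segment [4, ∞) carries t**(-3/2); integrate it

F(0) = -9*log(3)/4 - 19/24 + sqrt(6) + 25*log(2)/4
F(1/2) = -9*log(3)/4 - 7/9 + 9*sqrt(6)/10 + 91*log(2)/12
F(-1/2) = -31/32 + log(128/27) + 2*sqrt(6)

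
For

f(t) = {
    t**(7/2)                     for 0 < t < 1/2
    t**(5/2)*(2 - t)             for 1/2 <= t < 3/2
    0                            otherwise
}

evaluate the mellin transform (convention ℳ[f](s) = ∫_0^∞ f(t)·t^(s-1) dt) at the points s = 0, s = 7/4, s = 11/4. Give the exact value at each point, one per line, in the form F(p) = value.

peel off the shared t-power: t**3 on [0, 1/2); t**2*(2 - t) on [1/2, 3/2)
invert the shared t-power to get t on [0, 1/2); 2 - t on [1/2, 3/2)
summing 2 kernel integrals split by 1/2 yields ℳ[f](s)
the [0, 1/2) slice contributes ∫ t**(7/2)·t^(s-1) dt
over [1/2, 3/2), the kernel integral of t**(5/2)*(2 - t) enters the sum

F(0) = -9*sqrt(2)/140 + 117*sqrt(6)/280
F(7/4) = 2**(3/4)*(-50 + 2673*3**(1/4))/5712
F(11/4) = 2**(3/4)*(-58 + 8991*3**(1/4))/16800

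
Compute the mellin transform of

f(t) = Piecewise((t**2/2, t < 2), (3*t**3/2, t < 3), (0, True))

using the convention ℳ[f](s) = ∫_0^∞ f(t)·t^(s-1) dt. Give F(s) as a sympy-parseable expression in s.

the 2 pieces separated at 2 each add one integral
[0, 2) adds the kernel integral of t**2/2
on [2, 3) integrate f = 3*t**3/2 against the kernel

(-20*2**s*s - 36*2**s + 81*3**s*s + 162*3**s)/(2*(s**2 + 5*s + 6))
  Re(s) > -2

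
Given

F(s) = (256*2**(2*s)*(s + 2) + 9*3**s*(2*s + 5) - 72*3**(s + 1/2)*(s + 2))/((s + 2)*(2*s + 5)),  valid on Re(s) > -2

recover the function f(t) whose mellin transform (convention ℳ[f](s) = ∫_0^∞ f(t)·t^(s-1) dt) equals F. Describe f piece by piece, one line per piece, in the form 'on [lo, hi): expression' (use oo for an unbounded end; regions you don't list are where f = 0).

breakpoints 3: one integral from each of the 2 segments
on [0, 3) integrate f = t**2 against the kernel
the [3, 4) slice contributes ∫ 4*t**(5/2)·t^(s-1) dt

on [0, 3): t**2
on [3, 4): 4*t**(5/2)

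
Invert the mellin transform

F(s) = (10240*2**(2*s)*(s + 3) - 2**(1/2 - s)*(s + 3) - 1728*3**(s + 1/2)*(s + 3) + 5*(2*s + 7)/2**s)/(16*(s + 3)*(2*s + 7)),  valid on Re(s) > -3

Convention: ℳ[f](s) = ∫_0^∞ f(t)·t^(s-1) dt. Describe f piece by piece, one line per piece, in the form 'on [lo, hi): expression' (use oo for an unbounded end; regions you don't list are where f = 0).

split f at 1/2, 3: ℳ[f](s) collects 3 kernel integrals
for t in [0, 1/2): the term is ∫ 5*t**3/2·t^(s-1)
∫ over [1/2, 3) of t**(7/2)/2·t^(s-1) joins the sum
segment 3 to 4 holds 5*t**(7/2)/2; add its integral

on [0, 1/2): 5*t**3/2
on [1/2, 3): t**(7/2)/2
on [3, 4): 5*t**(7/2)/2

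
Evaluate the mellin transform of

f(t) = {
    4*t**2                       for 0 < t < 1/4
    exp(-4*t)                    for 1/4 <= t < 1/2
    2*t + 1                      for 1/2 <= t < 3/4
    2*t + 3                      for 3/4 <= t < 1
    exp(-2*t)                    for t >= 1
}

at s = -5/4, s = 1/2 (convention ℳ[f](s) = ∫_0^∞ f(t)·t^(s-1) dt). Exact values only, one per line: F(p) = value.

F(-5/4) = sqrt(2)*(-234*sqrt(2) - 180*uppergamma(-5/4, 2) + 45*2**(3/4)*uppergamma(-5/4, 2) + 180*uppergamma(-5/4, 1) + 60 + 32*3**(3/4) + 216*2**(3/4))/45
F(1/2) = -2*sqrt(3) - 4*sqrt(2)/3 - sqrt(pi)*erfc(sqrt(2))/2 + sqrt(2)*sqrt(pi)*erfc(sqrt(2))/2 + sqrt(pi)*erfc(1)/2 + 443/60

remove the common scale on t first: t**2 on [0, 1/2); exp(-2*t) on [1/2, 1); t + 1 on [1, 3/2); …
the 5 pieces separated at 1/4, 1/2, 3/4, 1 each add one integral
on [0, 1/4) integrate f = 4*t**2 against the kernel
segment 1/4 to 1/2 holds exp(-4*t); add its integral
between 1/2 and 3/4 the integrand is (2*t + 1)·t^(s-1)
piece [3/4, 1): integrate (2*t + 3) against the kernel
∫ exp(-2*t)·t^(s-1) over [1, ∞)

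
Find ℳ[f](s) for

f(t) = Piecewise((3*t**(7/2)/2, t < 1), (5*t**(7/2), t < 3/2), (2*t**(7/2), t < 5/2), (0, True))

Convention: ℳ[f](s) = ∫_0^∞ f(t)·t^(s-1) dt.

(6*(3/2)**(s + 7/2) + 4*(5/2)**(s + 7/2) - 7)/(2*s + 7)
  Re(s) > -7/2

treat the 3 regions marked off by 1, 3/2 separately and sum
on [0, 1): add ∫ 3*t**(7/2)/2·t^(s-1) dt
segment 1 to 3/2 holds 5*t**(7/2); add its integral
piece [3/2, 5/2): integrate 2*t**(7/2) against the kernel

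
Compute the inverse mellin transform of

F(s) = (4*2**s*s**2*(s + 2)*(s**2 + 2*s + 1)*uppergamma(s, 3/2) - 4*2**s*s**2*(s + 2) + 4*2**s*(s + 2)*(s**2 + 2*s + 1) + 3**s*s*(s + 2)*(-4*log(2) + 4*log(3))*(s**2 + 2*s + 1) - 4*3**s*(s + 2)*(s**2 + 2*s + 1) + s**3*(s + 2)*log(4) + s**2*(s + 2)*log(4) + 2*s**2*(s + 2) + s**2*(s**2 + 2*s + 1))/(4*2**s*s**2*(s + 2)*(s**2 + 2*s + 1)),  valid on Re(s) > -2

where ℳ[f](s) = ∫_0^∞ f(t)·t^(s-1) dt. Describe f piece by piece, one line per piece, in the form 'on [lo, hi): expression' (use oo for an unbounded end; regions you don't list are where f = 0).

on [0, 1/2): t**2
on [1/2, 1): t*log(t)
on [1, 3/2): log(t)
on [3/2, oo): exp(-t)

f breaks at 1/2, 1, 3/2 into 4 integrals to sum
between 0 and 1/2 the integrand is t**2·t^(s-1)
segment 1/2 to 1 holds t*log(t); add its integral
over [1, 3/2), the kernel integral of log(t) enters the sum
segment 3/2 to ∞ holds exp(-t); add its integral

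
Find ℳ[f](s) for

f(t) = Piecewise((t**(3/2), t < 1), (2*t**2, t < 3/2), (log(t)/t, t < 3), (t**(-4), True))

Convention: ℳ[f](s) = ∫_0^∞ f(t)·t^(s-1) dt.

linearity at 1, 3/2, 3 turns ℳ[f](s) into 4 summed integrals
segment [0, 1) carries t**(3/2); integrate it
the [1, 3/2) slice contributes ∫ 2*t**2·t^(s-1) dt
between 3/2 and 3 the integrand is log(t)/t·t^(s-1)
on [3, ∞) integrate f = t**(-4) against the kernel

(324*2**s*(s - 4)*(s + 2)*(s**2 - 2*s + 1) - 324*2**s*(s - 4)*(2*s + 3)*(s**2 - 2*s + 1) - 108*3**s*s*(s - 4)*(s + 2)*(2*s + 3)*log(3) + 108*3**s*s*(s - 4)*(s + 2)*(2*s + 3)*log(2) - 108*3**s*(s - 4)*(s + 2)*(2*s + 3)*log(2) + 108*3**s*(s - 4)*(s + 2)*(2*s + 3) + 108*3**s*(s - 4)*(s + 2)*(2*s + 3)*log(3) + 729*3**s*(s - 4)*(2*s + 3)*(s**2 - 2*s + 1) + 54*6**s*s*(s - 4)*(s + 2)*(2*s + 3)*log(3) - 54*6**s*(s - 4)*(s + 2)*(2*s + 3)*log(3) - 54*6**s*(s - 4)*(s + 2)*(2*s + 3) - 2*6**s*(s + 2)*(2*s + 3)*(s**2 - 2*s + 1))/(162*2**s*(s - 4)*(s + 2)*(2*s + 3)*(s**2 - 2*s + 1))
  -3/2 < Re(s) < 4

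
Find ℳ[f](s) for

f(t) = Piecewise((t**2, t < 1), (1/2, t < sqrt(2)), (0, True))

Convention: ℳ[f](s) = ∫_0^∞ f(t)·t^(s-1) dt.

remove the power substitution first: t on [0, 1); 1/2 on [1, 2)
summing 2 kernel integrals split by 1 yields ℳ[f](s)
on [0, 1): add ∫ t**2·t^(s-1) dt
over [1, sqrt(2)), the kernel integral of 1/2 enters the sum

(2**(s/2)*(s + 2) + s - 2)/(2*s*(s + 2))
  Re(s) > -2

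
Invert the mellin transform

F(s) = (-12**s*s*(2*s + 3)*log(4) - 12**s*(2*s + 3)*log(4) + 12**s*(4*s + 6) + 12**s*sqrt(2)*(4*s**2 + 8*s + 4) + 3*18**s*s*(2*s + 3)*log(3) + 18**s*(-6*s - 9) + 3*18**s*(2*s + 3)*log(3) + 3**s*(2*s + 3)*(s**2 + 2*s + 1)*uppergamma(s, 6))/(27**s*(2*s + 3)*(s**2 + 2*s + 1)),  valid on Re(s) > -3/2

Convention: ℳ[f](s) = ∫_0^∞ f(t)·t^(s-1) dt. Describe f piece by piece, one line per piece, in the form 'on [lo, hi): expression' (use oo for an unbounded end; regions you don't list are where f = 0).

on [0, 4/9): 27*sqrt(2)*t**(3/2)/4
on [4/9, 2/3): 9*t*log(9*t/2)/2
on [2/3, oo): exp(-9*t)

remove the common scale on t first: 3*sqrt(6)*t**(3/2)/4 on [0, 4/3); 3*t*log(3*t/2)/2 on [4/3, 2); exp(-3*t) on [2, ∞)
reversing the common scale on t: t**(3/2) on [0, 2); t*log(t) on [2, 3); exp(-2*t) on [3, ∞)
treat the 3 regions marked off by 4/9, 2/3 separately and sum
segment [0, 4/9) carries 27*sqrt(2)*t**(3/2)/4; integrate it
∫ 9*t*log(9*t/2)/2·t^(s-1) over [4/9, 2/3)
over [2/3, ∞), the kernel integral of exp(-9*t) enters the sum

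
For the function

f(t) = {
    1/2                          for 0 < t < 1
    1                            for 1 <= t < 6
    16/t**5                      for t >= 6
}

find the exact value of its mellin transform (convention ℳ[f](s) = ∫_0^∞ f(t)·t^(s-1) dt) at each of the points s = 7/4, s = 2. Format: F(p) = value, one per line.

F(7/4) = -2/7 + 25300*6**(3/4)/7371
F(2) = 5759/324

back out the shared t-power: t/2 on [0, 1); t on [1, 6); 16/t**4 on [6, ∞)
undo the common scale on t: t on [0, 1/2); 2*t on [1/2, 3); t**(-4) on [3, ∞)
cuts at 1, 6: linearity sums the 3 kernel integrals
over [0, 1), the kernel integral of 1/2 enters the sum
between 1 and 6 the integrand is 1·t^(s-1)
∫ 16/t**5·t^(s-1) over [6, ∞)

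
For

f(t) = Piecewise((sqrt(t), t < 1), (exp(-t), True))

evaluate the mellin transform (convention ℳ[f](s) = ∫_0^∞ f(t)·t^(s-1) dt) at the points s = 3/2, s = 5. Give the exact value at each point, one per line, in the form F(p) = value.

F(3/2) = sqrt(pi)*erfc(1)/2 + exp(-1) + 1/2
F(5) = 2/11 + 65*exp(-1)

along the cuts 1, ℳ[f](s) splits into 2 integrals
over [0, 1), the kernel integral of sqrt(t) enters the sum
∫ exp(-t)·t^(s-1) over [1, ∞)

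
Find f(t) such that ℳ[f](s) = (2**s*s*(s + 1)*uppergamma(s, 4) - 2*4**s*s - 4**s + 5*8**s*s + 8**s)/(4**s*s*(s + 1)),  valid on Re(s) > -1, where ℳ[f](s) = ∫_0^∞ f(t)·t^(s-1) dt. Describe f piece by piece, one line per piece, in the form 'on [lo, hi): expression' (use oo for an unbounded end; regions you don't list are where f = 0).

on [0, 1): t
on [1, 2): 2*t + 1
on [2, oo): exp(-2*t)

along the cuts 1, 2, ℳ[f](s) splits into 3 integrals
segment 0 to 1 holds t; add its integral
between 1 and 2 the integrand is (2*t + 1)·t^(s-1)
over [2, ∞), the kernel integral of exp(-2*t) enters the sum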